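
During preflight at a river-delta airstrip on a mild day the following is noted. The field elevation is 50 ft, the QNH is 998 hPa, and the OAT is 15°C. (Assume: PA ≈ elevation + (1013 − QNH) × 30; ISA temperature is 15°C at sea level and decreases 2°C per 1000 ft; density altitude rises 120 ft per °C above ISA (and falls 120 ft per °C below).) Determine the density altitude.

620 ft

Pressure altitude = 50 + (1013 − 998) × 30 = 50 + (+450) = 500 ft.
ISA temperature at 500 ft = 15 − 2 × (500/1000) = 14°C.
ISA deviation = 15 − 14 = +1°C.
Density altitude = 500 + 120 × (1) = 620 ft.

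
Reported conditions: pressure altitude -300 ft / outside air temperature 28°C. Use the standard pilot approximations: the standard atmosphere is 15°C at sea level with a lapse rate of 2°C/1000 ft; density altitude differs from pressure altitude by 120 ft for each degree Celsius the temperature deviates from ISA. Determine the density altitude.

1188 ft

ISA temperature at -300 ft = 15 − 2 × (-300/1000) = 15.6°C.
ISA deviation = 28 − 15.6 = +12.4°C.
Density altitude = -300 + 120 × (12.4) = -300 + (+1488) = 1188 ft.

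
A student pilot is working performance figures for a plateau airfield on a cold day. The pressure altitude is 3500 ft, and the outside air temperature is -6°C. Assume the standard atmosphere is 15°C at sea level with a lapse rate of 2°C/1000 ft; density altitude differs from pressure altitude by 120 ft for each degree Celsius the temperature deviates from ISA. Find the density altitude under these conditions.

ISA temperature at 3500 ft = 15 − 2 × (3500/1000) = 8°C.
ISA deviation = -6 − 8 = -14°C.
Density altitude = 3500 + 120 × (-14) = 3500 + (-1680) = 1820 ft.

1820 ft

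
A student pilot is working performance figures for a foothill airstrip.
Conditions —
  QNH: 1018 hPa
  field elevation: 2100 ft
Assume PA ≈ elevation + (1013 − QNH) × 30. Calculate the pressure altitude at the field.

Pressure correction = (1013 − 1018) × 30 = -150 ft.
Pressure altitude = 2100 + (-150) = 1950 ft.

1950 ft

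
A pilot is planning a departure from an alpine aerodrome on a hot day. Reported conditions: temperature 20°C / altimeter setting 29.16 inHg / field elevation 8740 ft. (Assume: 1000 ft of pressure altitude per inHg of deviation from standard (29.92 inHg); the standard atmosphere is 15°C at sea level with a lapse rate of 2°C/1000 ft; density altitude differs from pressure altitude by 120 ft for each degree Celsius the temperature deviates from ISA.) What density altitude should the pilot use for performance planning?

12380 ft

Pressure altitude = 8740 + (29.92 − 29.16) × 1000 = 8740 + (+760) = 9500 ft.
ISA temperature at 9500 ft = 15 − 2 × (9500/1000) = -4°C.
ISA deviation = 20 − (-4) = +24°C.
Density altitude = 9500 + 120 × (24) = 12380 ft.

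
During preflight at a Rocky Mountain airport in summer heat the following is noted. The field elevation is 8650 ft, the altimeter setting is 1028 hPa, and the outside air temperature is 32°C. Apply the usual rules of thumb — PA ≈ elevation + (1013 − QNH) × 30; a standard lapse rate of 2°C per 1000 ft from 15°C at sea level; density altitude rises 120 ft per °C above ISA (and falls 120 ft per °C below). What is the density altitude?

Pressure altitude = 8650 + (1013 − 1028) × 30 = 8650 + (-450) = 8200 ft.
ISA temperature at 8200 ft = 15 − 2 × (8200/1000) = -1.4°C.
ISA deviation = 32 − (-1.4) = +33.4°C.
Density altitude = 8200 + 120 × (33.4) = 12208 ft.

12208 ft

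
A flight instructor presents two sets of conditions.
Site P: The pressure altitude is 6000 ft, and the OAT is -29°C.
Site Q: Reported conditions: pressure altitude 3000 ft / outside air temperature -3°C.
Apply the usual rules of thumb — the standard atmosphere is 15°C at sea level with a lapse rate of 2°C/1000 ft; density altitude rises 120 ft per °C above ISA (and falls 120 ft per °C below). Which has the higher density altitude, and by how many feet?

Site P by 600 ft

Site P: ISA temp = 3°C, deviation -32°C, DA = 6000 + 120 × (-32) = 2160 ft.
Site Q: ISA temp = 9°C, deviation -12°C, DA = 3000 + 120 × (-12) = 1560 ft.
Site P is higher by 2160 − 1560 = 600 ft.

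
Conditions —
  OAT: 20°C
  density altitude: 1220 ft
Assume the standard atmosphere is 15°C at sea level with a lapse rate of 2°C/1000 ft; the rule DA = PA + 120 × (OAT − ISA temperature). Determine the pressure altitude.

DA = PA + 120 × (OAT − (15 − 2·PA/1000)) = PA + 120·OAT − 1800 + 0.24·PA = 1.24·PA + 120·OAT − 1800.
So 1.24·PA = 1220 − 120 × 20 + 1800 = 620.
PA = 620 / 1.24 = 500 ft.

500 ft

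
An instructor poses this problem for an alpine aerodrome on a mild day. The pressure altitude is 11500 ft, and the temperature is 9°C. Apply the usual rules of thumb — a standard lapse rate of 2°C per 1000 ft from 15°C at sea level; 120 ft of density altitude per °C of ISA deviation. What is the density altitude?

13540 ft

ISA temperature at 11500 ft = 15 − 2 × (11500/1000) = -8°C.
ISA deviation = 9 − (-8) = +17°C.
Density altitude = 11500 + 120 × (17) = 11500 + (+2040) = 13540 ft.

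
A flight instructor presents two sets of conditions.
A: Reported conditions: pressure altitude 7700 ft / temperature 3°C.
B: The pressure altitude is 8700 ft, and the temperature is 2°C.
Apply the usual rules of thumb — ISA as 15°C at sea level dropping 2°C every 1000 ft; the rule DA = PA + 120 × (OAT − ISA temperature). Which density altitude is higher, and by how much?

A: ISA temp = -0.4°C, deviation +3.4°C, DA = 7700 + 120 × 3.4 = 8108 ft.
B: ISA temp = -2.4°C, deviation +4.4°C, DA = 8700 + 120 × 4.4 = 9228 ft.
B is higher by 9228 − 8108 = 1120 ft.

B by 1120 ft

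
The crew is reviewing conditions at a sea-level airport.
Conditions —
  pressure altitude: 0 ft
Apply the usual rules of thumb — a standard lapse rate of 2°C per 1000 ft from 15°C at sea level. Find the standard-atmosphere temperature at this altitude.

ISA temperature = 15 − 2 × (0/1000) = 15 − 0 = 15°C.

15°C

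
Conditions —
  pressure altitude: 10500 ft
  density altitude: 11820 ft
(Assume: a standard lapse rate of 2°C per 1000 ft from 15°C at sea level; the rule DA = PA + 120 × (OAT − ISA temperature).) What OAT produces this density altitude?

Density altitude − pressure altitude = 11820 − 10500 = +1320 ft.
At 120 ft/°C that is an ISA deviation of 1320/120 = +11°C.
ISA temperature at 10500 ft = 15 − 2 × (10500/1000) = -6°C.
OAT = ISA + deviation = -6 + (+11) = 5°C.

5°C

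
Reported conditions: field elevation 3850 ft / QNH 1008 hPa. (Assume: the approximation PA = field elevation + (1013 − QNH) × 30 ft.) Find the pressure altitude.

4000 ft

Pressure correction = (1013 − 1008) × 30 = +150 ft.
Pressure altitude = 3850 + (+150) = 4000 ft.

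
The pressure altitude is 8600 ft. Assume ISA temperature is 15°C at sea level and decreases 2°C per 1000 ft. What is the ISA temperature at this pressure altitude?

ISA temperature = 15 − 2 × (8600/1000) = 15 − 17.2 = -2.2°C.

-2.2°C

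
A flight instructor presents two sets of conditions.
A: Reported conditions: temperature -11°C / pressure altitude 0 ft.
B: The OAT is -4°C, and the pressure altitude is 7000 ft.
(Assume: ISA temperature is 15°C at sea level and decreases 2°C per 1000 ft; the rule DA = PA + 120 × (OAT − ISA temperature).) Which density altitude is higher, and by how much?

A: ISA temp = 15°C, deviation -26°C, DA = 0 + 120 × (-26) = -3120 ft.
B: ISA temp = 1°C, deviation -5°C, DA = 7000 + 120 × (-5) = 6400 ft.
B is higher by 6400 − (-3120) = 9520 ft.

B by 9520 ft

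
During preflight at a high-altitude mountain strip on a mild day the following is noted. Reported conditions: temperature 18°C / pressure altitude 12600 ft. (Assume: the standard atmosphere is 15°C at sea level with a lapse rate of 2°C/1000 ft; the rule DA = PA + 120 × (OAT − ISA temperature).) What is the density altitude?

ISA temperature at 12600 ft = 15 − 2 × (12600/1000) = -10.2°C.
ISA deviation = 18 − (-10.2) = +28.2°C.
Density altitude = 12600 + 120 × (28.2) = 12600 + (+3384) = 15984 ft.

15984 ft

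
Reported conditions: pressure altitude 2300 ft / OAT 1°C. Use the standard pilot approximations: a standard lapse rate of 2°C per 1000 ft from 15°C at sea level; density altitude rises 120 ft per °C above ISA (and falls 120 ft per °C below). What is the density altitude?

ISA temperature at 2300 ft = 15 − 2 × (2300/1000) = 10.4°C.
ISA deviation = 1 − 10.4 = -9.4°C.
Density altitude = 2300 + 120 × (-9.4) = 2300 + (-1128) = 1172 ft.

1172 ft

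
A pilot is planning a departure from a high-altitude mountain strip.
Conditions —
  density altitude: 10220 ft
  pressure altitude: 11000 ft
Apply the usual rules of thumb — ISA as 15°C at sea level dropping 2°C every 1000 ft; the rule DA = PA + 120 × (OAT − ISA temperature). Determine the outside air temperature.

Density altitude − pressure altitude = 10220 − 11000 = -780 ft.
At 120 ft/°C that is an ISA deviation of -780/120 = -6.5°C.
ISA temperature at 11000 ft = 15 − 2 × (11000/1000) = -7°C.
OAT = ISA + deviation = -7 + (-6.5) = -13.5°C.

-13.5°C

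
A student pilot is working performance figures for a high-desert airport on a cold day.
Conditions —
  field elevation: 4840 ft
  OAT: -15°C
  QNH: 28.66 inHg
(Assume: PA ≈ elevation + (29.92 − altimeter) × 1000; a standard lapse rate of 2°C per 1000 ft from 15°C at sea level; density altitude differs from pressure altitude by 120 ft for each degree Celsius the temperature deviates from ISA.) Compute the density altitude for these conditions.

Pressure altitude = 4840 + (29.92 − 28.66) × 1000 = 4840 + (+1260) = 6100 ft.
ISA temperature at 6100 ft = 15 − 2 × (6100/1000) = 2.8°C.
ISA deviation = -15 − 2.8 = -17.8°C.
Density altitude = 6100 + 120 × (-17.8) = 3964 ft.

3964 ft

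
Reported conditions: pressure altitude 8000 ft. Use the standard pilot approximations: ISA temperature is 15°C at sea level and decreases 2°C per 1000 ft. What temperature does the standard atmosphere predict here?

ISA temperature = 15 − 2 × (8000/1000) = 15 − 16 = -1°C.

-1°C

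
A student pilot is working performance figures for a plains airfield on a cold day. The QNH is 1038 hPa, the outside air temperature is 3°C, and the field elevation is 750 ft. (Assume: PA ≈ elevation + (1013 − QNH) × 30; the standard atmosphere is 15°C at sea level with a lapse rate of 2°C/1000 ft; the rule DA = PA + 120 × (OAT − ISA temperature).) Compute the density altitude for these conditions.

Pressure altitude = 750 + (1013 − 1038) × 30 = 750 + (-750) = 0 ft.
ISA temperature at 0 ft = 15 − 2 × (0/1000) = 15°C.
ISA deviation = 3 − 15 = -12°C.
Density altitude = 0 + 120 × (-12) = -1440 ft.

-1440 ft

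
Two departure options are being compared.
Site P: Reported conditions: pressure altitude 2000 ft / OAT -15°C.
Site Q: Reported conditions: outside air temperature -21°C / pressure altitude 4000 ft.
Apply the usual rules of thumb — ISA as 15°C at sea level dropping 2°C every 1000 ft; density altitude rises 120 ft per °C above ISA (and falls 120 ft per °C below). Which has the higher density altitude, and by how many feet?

Site Q by 1760 ft

Site P: ISA temp = 11°C, deviation -26°C, DA = 2000 + 120 × (-26) = -1120 ft.
Site Q: ISA temp = 7°C, deviation -28°C, DA = 4000 + 120 × (-28) = 640 ft.
Site Q is higher by 640 − (-1120) = 1760 ft.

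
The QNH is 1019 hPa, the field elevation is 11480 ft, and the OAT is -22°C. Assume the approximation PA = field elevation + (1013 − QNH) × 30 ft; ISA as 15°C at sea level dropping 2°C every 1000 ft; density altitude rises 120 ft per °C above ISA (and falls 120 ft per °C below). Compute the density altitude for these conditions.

Pressure altitude = 11480 + (1013 − 1019) × 30 = 11480 + (-180) = 11300 ft.
ISA temperature at 11300 ft = 15 − 2 × (11300/1000) = -7.6°C.
ISA deviation = -22 − (-7.6) = -14.4°C.
Density altitude = 11300 + 120 × (-14.4) = 9572 ft.

9572 ft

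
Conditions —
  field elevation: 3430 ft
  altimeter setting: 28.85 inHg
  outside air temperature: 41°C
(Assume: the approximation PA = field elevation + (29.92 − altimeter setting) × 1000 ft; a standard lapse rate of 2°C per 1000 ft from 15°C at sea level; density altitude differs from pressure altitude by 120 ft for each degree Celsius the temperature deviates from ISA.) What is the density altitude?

8700 ft

Pressure altitude = 3430 + (29.92 − 28.85) × 1000 = 3430 + (+1070) = 4500 ft.
ISA temperature at 4500 ft = 15 − 2 × (4500/1000) = 6°C.
ISA deviation = 41 − 6 = +35°C.
Density altitude = 4500 + 120 × (35) = 8700 ft.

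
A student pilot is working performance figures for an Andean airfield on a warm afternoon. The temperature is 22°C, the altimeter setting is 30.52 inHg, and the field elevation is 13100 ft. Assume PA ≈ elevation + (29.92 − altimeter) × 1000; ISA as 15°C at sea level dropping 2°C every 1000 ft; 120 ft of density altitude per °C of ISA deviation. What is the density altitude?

Pressure altitude = 13100 + (29.92 − 30.52) × 1000 = 13100 + (-600) = 12500 ft.
ISA temperature at 12500 ft = 15 − 2 × (12500/1000) = -10°C.
ISA deviation = 22 − (-10) = +32°C.
Density altitude = 12500 + 120 × (32) = 16340 ft.

16340 ft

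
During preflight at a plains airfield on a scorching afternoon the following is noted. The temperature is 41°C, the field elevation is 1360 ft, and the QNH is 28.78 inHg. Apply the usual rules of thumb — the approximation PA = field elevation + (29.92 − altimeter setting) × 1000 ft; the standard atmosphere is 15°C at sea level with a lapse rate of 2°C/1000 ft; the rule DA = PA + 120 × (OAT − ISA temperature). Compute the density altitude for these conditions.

6220 ft

Pressure altitude = 1360 + (29.92 − 28.78) × 1000 = 1360 + (+1140) = 2500 ft.
ISA temperature at 2500 ft = 15 − 2 × (2500/1000) = 10°C.
ISA deviation = 41 − 10 = +31°C.
Density altitude = 2500 + 120 × (31) = 6220 ft.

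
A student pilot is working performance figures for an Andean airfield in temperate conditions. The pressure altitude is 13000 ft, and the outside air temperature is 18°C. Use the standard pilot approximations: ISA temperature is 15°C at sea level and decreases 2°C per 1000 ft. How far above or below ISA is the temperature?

ISA+29°C

ISA temperature at 13000 ft = 15 − 2 × (13000/1000) = -11°C.
Deviation = OAT − ISA = 18 − (-11) = +29°C.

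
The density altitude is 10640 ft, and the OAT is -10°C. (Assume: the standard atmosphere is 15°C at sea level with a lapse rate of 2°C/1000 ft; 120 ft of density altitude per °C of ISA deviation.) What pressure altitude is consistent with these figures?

11000 ft

DA = PA + 120 × (OAT − (15 − 2·PA/1000)) = PA + 120·OAT − 1800 + 0.24·PA = 1.24·PA + 120·OAT − 1800.
So 1.24·PA = 10640 − 120 × (-10) + 1800 = 13640.
PA = 13640 / 1.24 = 11000 ft.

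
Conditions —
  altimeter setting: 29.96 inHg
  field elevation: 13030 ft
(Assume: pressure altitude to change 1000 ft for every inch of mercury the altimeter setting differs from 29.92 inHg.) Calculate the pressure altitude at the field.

12990 ft

Pressure correction = (29.92 − 29.96) × 1000 = -40 ft.
Pressure altitude = 13030 + (-40) = 12990 ft.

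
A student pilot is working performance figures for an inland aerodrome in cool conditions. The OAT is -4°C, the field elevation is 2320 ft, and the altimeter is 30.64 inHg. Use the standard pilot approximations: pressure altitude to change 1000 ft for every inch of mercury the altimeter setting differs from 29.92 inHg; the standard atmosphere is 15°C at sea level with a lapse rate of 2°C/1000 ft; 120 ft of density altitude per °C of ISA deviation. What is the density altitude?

-296 ft

Pressure altitude = 2320 + (29.92 − 30.64) × 1000 = 2320 + (-720) = 1600 ft.
ISA temperature at 1600 ft = 15 − 2 × (1600/1000) = 11.8°C.
ISA deviation = -4 − 11.8 = -15.8°C.
Density altitude = 1600 + 120 × (-15.8) = -296 ft.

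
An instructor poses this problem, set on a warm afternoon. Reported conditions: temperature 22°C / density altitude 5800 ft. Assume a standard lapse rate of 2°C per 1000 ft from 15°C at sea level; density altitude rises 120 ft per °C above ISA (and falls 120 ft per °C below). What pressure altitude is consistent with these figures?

DA = PA + 120 × (OAT − (15 − 2·PA/1000)) = PA + 120·OAT − 1800 + 0.24·PA = 1.24·PA + 120·OAT − 1800.
So 1.24·PA = 5800 − 120 × 22 + 1800 = 4960.
PA = 4960 / 1.24 = 4000 ft.

4000 ft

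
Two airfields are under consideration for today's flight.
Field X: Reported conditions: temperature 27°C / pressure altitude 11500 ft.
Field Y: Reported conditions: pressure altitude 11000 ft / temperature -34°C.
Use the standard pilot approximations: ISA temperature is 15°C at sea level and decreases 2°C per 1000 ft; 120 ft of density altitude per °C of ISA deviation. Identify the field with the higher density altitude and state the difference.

Field X: ISA temp = -8°C, deviation +35°C, DA = 11500 + 120 × 35 = 15700 ft.
Field Y: ISA temp = -7°C, deviation -27°C, DA = 11000 + 120 × (-27) = 7760 ft.
Field X is higher by 15700 − 7760 = 7940 ft.

Field X by 7940 ft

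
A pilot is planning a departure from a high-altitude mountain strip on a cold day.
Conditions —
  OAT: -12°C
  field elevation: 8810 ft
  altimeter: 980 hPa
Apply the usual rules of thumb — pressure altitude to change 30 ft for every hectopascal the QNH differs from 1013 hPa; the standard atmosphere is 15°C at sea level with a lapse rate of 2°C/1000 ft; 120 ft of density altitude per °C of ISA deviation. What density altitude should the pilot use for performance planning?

Pressure altitude = 8810 + (1013 − 980) × 30 = 8810 + (+990) = 9800 ft.
ISA temperature at 9800 ft = 15 − 2 × (9800/1000) = -4.6°C.
ISA deviation = -12 − (-4.6) = -7.4°C.
Density altitude = 9800 + 120 × (-7.4) = 8912 ft.

8912 ft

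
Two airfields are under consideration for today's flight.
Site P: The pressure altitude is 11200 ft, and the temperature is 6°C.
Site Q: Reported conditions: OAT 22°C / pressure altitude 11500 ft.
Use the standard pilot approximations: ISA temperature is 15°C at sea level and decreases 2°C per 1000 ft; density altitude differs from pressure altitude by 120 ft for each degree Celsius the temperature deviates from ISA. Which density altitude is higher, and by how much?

Site Q by 2292 ft

Site P: ISA temp = -7.4°C, deviation +13.4°C, DA = 11200 + 120 × 13.4 = 12808 ft.
Site Q: ISA temp = -8°C, deviation +30°C, DA = 11500 + 120 × 30 = 15100 ft.
Site Q is higher by 15100 − 12808 = 2292 ft.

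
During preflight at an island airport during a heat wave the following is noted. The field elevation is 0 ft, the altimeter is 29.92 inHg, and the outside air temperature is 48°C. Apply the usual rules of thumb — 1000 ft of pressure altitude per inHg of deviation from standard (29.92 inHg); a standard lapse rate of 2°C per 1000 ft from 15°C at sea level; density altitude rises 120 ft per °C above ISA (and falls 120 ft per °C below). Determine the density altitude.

3960 ft

Pressure altitude = 0 + (29.92 − 29.92) × 1000 = 0 + (0) = 0 ft.
ISA temperature at 0 ft = 15 − 2 × (0/1000) = 15°C.
ISA deviation = 48 − 15 = +33°C.
Density altitude = 0 + 120 × (33) = 3960 ft.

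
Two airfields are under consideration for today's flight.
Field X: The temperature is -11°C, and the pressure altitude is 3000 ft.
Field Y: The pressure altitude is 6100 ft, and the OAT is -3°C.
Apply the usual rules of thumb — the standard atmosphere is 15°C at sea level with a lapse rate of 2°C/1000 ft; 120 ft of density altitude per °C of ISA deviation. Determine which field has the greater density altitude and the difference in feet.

Field Y by 4804 ft

Field X: ISA temp = 9°C, deviation -20°C, DA = 3000 + 120 × (-20) = 600 ft.
Field Y: ISA temp = 2.8°C, deviation -5.8°C, DA = 6100 + 120 × (-5.8) = 5404 ft.
Field Y is higher by 5404 − 600 = 4804 ft.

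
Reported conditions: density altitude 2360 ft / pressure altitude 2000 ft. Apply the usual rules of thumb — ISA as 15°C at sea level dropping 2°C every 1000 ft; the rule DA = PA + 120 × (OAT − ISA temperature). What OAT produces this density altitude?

Density altitude − pressure altitude = 2360 − 2000 = +360 ft.
At 120 ft/°C that is an ISA deviation of 360/120 = +3°C.
ISA temperature at 2000 ft = 15 − 2 × (2000/1000) = 11°C.
OAT = ISA + deviation = 11 + (+3) = 14°C.

14°C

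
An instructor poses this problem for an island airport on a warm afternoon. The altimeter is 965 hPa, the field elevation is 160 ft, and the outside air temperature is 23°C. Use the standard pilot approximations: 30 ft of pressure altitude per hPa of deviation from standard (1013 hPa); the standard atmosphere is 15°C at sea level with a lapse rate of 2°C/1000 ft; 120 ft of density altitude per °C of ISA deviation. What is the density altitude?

Pressure altitude = 160 + (1013 − 965) × 30 = 160 + (+1440) = 1600 ft.
ISA temperature at 1600 ft = 15 − 2 × (1600/1000) = 11.8°C.
ISA deviation = 23 − 11.8 = +11.2°C.
Density altitude = 1600 + 120 × (11.2) = 2944 ft.

2944 ft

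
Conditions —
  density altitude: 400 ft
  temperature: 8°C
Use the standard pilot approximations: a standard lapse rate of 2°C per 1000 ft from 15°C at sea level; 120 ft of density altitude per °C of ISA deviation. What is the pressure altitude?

DA = PA + 120 × (OAT − (15 − 2·PA/1000)) = PA + 120·OAT − 1800 + 0.24·PA = 1.24·PA + 120·OAT − 1800.
So 1.24·PA = 400 − 120 × 8 + 1800 = 1240.
PA = 1240 / 1.24 = 1000 ft.

1000 ft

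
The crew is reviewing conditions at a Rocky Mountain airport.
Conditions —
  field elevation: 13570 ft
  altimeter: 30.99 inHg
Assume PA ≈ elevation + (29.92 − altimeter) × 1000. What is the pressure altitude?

Pressure correction = (29.92 − 30.99) × 1000 = -1070 ft.
Pressure altitude = 13570 + (-1070) = 12500 ft.

12500 ft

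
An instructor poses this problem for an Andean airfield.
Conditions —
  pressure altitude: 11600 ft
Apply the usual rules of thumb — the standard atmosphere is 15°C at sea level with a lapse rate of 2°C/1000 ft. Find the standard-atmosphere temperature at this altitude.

ISA temperature = 15 − 2 × (11600/1000) = 15 − 23.2 = -8.2°C.

-8.2°C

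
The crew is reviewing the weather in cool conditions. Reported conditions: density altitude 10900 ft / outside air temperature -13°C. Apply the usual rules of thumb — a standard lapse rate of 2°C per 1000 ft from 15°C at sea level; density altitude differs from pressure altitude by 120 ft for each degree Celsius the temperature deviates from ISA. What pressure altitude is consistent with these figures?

11500 ft

DA = PA + 120 × (OAT − (15 − 2·PA/1000)) = PA + 120·OAT − 1800 + 0.24·PA = 1.24·PA + 120·OAT − 1800.
So 1.24·PA = 10900 − 120 × (-13) + 1800 = 14260.
PA = 14260 / 1.24 = 11500 ft.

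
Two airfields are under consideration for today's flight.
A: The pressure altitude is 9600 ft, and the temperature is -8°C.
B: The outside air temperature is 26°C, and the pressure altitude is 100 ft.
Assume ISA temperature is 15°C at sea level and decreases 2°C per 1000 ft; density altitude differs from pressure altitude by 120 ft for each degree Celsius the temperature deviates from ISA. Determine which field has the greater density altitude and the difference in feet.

A by 7700 ft

A: ISA temp = -4.2°C, deviation -3.8°C, DA = 9600 + 120 × (-3.8) = 9144 ft.
B: ISA temp = 14.8°C, deviation +11.2°C, DA = 100 + 120 × 11.2 = 1444 ft.
A is higher by 9144 − 1444 = 7700 ft.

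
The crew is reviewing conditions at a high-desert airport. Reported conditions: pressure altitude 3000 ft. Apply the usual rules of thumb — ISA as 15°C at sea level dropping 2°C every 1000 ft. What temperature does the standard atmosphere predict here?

9°C

ISA temperature = 15 − 2 × (3000/1000) = 15 − 6 = 9°C.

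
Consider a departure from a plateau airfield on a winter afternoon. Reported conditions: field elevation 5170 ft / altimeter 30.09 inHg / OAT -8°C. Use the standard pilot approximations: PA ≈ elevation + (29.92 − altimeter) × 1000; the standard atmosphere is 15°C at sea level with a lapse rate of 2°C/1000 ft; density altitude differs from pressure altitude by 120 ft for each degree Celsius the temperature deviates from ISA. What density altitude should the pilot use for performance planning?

3440 ft

Pressure altitude = 5170 + (29.92 − 30.09) × 1000 = 5170 + (-170) = 5000 ft.
ISA temperature at 5000 ft = 15 − 2 × (5000/1000) = 5°C.
ISA deviation = -8 − 5 = -13°C.
Density altitude = 5000 + 120 × (-13) = 3440 ft.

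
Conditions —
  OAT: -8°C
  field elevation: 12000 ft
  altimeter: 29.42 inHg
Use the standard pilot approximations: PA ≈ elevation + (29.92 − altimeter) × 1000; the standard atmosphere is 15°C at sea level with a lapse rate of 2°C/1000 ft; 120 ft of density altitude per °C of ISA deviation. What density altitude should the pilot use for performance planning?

Pressure altitude = 12000 + (29.92 − 29.42) × 1000 = 12000 + (+500) = 12500 ft.
ISA temperature at 12500 ft = 15 − 2 × (12500/1000) = -10°C.
ISA deviation = -8 − (-10) = +2°C.
Density altitude = 12500 + 120 × (2) = 12740 ft.

12740 ft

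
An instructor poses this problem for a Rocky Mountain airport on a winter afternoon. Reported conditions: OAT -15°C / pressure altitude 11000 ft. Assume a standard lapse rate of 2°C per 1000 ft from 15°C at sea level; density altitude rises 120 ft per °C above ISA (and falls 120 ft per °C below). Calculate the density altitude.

ISA temperature at 11000 ft = 15 − 2 × (11000/1000) = -7°C.
ISA deviation = -15 − (-7) = -8°C.
Density altitude = 11000 + 120 × (-8) = 11000 + (-960) = 10040 ft.

10040 ft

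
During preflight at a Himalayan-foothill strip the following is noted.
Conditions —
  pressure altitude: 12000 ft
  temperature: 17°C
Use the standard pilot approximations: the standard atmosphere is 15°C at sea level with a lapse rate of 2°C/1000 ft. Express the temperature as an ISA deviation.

ISA+26°C

ISA temperature at 12000 ft = 15 − 2 × (12000/1000) = -9°C.
Deviation = OAT − ISA = 17 − (-9) = +26°C.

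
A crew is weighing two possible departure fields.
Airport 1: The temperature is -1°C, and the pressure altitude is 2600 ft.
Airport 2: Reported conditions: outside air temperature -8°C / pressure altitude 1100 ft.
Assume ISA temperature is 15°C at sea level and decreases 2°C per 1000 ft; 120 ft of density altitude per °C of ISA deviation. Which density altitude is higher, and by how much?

Airport 1 by 2700 ft

Airport 1: ISA temp = 9.8°C, deviation -10.8°C, DA = 2600 + 120 × (-10.8) = 1304 ft.
Airport 2: ISA temp = 12.8°C, deviation -20.8°C, DA = 1100 + 120 × (-20.8) = -1396 ft.
Airport 1 is higher by 1304 − (-1396) = 2700 ft.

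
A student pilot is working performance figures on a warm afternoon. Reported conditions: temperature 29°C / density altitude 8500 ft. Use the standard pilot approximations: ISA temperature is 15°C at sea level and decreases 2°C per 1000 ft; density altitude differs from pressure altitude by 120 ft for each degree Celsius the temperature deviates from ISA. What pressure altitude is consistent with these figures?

5500 ft

DA = PA + 120 × (OAT − (15 − 2·PA/1000)) = PA + 120·OAT − 1800 + 0.24·PA = 1.24·PA + 120·OAT − 1800.
So 1.24·PA = 8500 − 120 × 29 + 1800 = 6820.
PA = 6820 / 1.24 = 5500 ft.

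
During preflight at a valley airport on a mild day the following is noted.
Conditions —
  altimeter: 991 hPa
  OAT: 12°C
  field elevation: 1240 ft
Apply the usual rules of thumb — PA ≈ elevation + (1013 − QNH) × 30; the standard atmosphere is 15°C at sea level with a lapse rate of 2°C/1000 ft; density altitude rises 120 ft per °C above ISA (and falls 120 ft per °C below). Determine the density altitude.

1996 ft

Pressure altitude = 1240 + (1013 − 991) × 30 = 1240 + (+660) = 1900 ft.
ISA temperature at 1900 ft = 15 − 2 × (1900/1000) = 11.2°C.
ISA deviation = 12 − 11.2 = +0.8°C.
Density altitude = 1900 + 120 × (0.8) = 1996 ft.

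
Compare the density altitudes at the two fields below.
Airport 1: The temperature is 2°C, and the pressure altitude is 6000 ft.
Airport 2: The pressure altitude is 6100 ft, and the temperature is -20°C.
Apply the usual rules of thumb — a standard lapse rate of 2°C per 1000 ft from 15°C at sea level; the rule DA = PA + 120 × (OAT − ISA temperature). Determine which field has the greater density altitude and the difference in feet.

Airport 1: ISA temp = 3°C, deviation -1°C, DA = 6000 + 120 × (-1) = 5880 ft.
Airport 2: ISA temp = 2.8°C, deviation -22.8°C, DA = 6100 + 120 × (-22.8) = 3364 ft.
Airport 1 is higher by 5880 − 3364 = 2516 ft.

Airport 1 by 2516 ft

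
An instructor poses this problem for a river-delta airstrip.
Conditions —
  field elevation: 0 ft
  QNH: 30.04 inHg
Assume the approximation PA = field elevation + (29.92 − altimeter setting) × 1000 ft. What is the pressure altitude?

-120 ft

Pressure correction = (29.92 − 30.04) × 1000 = -120 ft.
Pressure altitude = 0 + (-120) = -120 ft.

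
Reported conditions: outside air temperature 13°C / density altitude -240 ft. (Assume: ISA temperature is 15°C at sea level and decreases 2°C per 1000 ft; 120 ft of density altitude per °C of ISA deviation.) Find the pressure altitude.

DA = PA + 120 × (OAT − (15 − 2·PA/1000)) = PA + 120·OAT − 1800 + 0.24·PA = 1.24·PA + 120·OAT − 1800.
So 1.24·PA = -240 − 120 × 13 + 1800 = 0.
PA = 0 / 1.24 = 0 ft.

0 ft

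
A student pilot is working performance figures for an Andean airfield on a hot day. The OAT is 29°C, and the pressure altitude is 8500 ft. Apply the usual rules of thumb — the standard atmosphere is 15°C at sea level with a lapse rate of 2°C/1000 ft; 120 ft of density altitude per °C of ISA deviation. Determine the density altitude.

12220 ft

ISA temperature at 8500 ft = 15 − 2 × (8500/1000) = -2°C.
ISA deviation = 29 − (-2) = +31°C.
Density altitude = 8500 + 120 × (31) = 8500 + (+3720) = 12220 ft.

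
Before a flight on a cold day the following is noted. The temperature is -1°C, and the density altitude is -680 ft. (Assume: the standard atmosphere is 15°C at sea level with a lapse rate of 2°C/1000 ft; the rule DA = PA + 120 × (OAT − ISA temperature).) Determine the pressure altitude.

1000 ft

DA = PA + 120 × (OAT − (15 − 2·PA/1000)) = PA + 120·OAT − 1800 + 0.24·PA = 1.24·PA + 120·OAT − 1800.
So 1.24·PA = -680 − 120 × (-1) + 1800 = 1240.
PA = 1240 / 1.24 = 1000 ft.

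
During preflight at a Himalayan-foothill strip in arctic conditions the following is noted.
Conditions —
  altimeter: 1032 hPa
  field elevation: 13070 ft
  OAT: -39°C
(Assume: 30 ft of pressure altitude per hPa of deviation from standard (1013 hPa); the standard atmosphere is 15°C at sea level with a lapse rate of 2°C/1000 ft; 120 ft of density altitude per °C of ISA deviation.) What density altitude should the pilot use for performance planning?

Pressure altitude = 13070 + (1013 − 1032) × 30 = 13070 + (-570) = 12500 ft.
ISA temperature at 12500 ft = 15 − 2 × (12500/1000) = -10°C.
ISA deviation = -39 − (-10) = -29°C.
Density altitude = 12500 + 120 × (-29) = 9020 ft.

9020 ft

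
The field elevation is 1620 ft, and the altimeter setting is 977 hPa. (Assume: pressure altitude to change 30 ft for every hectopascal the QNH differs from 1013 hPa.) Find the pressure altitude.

2700 ft

Pressure correction = (1013 − 977) × 30 = +1080 ft.
Pressure altitude = 1620 + (+1080) = 2700 ft.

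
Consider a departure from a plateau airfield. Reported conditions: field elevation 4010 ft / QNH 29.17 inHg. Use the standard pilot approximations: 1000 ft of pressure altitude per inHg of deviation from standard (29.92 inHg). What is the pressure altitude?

Pressure correction = (29.92 − 29.17) × 1000 = +750 ft.
Pressure altitude = 4010 + (+750) = 4760 ft.

4760 ft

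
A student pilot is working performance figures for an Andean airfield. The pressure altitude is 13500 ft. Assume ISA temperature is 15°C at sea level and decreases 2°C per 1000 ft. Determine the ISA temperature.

ISA temperature = 15 − 2 × (13500/1000) = 15 − 27 = -12°C.

-12°C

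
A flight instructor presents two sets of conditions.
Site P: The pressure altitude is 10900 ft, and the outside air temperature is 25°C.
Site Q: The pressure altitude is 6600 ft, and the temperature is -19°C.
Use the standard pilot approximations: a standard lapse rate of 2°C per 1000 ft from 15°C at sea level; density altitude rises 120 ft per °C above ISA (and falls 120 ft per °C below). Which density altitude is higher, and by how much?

Site P by 10612 ft

Site P: ISA temp = -6.8°C, deviation +31.8°C, DA = 10900 + 120 × 31.8 = 14716 ft.
Site Q: ISA temp = 1.8°C, deviation -20.8°C, DA = 6600 + 120 × (-20.8) = 4104 ft.
Site P is higher by 14716 − 4104 = 10612 ft.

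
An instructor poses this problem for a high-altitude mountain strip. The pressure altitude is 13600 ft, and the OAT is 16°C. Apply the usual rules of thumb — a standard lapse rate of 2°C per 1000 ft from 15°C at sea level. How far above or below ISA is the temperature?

ISA+28.2°C

ISA temperature at 13600 ft = 15 − 2 × (13600/1000) = -12.2°C.
Deviation = OAT − ISA = 16 − (-12.2) = +28.2°C.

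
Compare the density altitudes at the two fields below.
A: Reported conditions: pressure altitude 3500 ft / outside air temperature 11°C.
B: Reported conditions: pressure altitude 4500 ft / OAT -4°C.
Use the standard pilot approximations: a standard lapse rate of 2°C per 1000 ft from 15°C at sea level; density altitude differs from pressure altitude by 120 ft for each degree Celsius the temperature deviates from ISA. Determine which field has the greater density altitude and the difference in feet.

A: ISA temp = 8°C, deviation +3°C, DA = 3500 + 120 × 3 = 3860 ft.
B: ISA temp = 6°C, deviation -10°C, DA = 4500 + 120 × (-10) = 3300 ft.
A is higher by 3860 − 3300 = 560 ft.

A by 560 ft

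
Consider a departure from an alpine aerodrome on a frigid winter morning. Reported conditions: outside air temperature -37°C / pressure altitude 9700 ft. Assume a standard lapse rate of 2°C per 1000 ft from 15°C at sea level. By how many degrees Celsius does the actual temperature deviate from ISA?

ISA temperature at 9700 ft = 15 − 2 × (9700/1000) = -4.4°C.
Deviation = OAT − ISA = -37 − (-4.4) = -32.6°C.

ISA-32.6°C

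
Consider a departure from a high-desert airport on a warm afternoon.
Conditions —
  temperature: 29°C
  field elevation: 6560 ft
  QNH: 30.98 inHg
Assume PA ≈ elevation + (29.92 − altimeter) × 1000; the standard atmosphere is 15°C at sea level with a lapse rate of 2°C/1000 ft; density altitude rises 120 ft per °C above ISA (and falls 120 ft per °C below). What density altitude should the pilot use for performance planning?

Pressure altitude = 6560 + (29.92 − 30.98) × 1000 = 6560 + (-1060) = 5500 ft.
ISA temperature at 5500 ft = 15 − 2 × (5500/1000) = 4°C.
ISA deviation = 29 − 4 = +25°C.
Density altitude = 5500 + 120 × (25) = 8500 ft.

8500 ft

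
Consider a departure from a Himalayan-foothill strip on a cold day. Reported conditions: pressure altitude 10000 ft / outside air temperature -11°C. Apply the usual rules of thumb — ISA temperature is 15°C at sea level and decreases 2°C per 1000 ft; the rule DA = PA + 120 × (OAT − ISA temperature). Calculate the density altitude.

ISA temperature at 10000 ft = 15 − 2 × (10000/1000) = -5°C.
ISA deviation = -11 − (-5) = -6°C.
Density altitude = 10000 + 120 × (-6) = 10000 + (-720) = 9280 ft.

9280 ft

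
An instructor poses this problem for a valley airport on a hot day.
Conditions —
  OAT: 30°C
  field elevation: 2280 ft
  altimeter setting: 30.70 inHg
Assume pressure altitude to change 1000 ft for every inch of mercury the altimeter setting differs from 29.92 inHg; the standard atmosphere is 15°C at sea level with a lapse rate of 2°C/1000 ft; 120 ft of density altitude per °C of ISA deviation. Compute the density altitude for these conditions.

3660 ft

Pressure altitude = 2280 + (29.92 − 30.70) × 1000 = 2280 + (-780) = 1500 ft.
ISA temperature at 1500 ft = 15 − 2 × (1500/1000) = 12°C.
ISA deviation = 30 − 12 = +18°C.
Density altitude = 1500 + 120 × (18) = 3660 ft.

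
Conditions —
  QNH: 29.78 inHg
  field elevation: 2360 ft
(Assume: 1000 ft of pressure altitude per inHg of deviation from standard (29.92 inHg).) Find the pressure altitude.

2500 ft

Pressure correction = (29.92 − 29.78) × 1000 = +140 ft.
Pressure altitude = 2360 + (+140) = 2500 ft.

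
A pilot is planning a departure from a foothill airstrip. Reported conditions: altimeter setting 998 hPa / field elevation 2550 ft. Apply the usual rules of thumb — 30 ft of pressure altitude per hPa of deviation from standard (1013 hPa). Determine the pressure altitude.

Pressure correction = (1013 − 998) × 30 = +450 ft.
Pressure altitude = 2550 + (+450) = 3000 ft.

3000 ft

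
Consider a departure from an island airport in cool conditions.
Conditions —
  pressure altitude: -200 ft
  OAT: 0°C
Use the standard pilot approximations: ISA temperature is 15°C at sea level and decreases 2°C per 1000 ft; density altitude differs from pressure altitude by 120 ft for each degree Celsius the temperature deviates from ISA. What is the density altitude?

ISA temperature at -200 ft = 15 − 2 × (-200/1000) = 15.4°C.
ISA deviation = 0 − 15.4 = -15.4°C.
Density altitude = -200 + 120 × (-15.4) = -200 + (-1848) = -2048 ft.

-2048 ft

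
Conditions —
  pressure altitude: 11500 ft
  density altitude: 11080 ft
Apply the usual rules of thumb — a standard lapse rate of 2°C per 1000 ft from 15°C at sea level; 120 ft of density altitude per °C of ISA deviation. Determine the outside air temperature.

-11.5°C

Density altitude − pressure altitude = 11080 − 11500 = -420 ft.
At 120 ft/°C that is an ISA deviation of -420/120 = -3.5°C.
ISA temperature at 11500 ft = 15 − 2 × (11500/1000) = -8°C.
OAT = ISA + deviation = -8 + (-3.5) = -11.5°C.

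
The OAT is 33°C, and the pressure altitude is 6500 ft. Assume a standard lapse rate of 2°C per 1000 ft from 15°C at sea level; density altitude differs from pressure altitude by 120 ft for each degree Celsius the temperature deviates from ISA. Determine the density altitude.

ISA temperature at 6500 ft = 15 − 2 × (6500/1000) = 2°C.
ISA deviation = 33 − 2 = +31°C.
Density altitude = 6500 + 120 × (31) = 6500 + (+3720) = 10220 ft.

10220 ft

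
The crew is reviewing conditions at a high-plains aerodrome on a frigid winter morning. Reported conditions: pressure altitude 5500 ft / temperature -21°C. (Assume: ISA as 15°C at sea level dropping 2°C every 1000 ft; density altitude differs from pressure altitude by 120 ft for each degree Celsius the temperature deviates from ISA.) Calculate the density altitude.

2500 ft

ISA temperature at 5500 ft = 15 − 2 × (5500/1000) = 4°C.
ISA deviation = -21 − 4 = -25°C.
Density altitude = 5500 + 120 × (-25) = 5500 + (-3000) = 2500 ft.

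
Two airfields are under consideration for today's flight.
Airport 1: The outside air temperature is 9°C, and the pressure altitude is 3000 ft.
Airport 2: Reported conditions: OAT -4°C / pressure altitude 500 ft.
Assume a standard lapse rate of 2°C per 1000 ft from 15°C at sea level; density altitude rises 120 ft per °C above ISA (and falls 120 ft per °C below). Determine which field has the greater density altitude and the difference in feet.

Airport 1: ISA temp = 9°C, deviation 0°C, DA = 3000 + 120 × 0 = 3000 ft.
Airport 2: ISA temp = 14°C, deviation -18°C, DA = 500 + 120 × (-18) = -1660 ft.
Airport 1 is higher by 3000 − (-1660) = 4660 ft.

Airport 1 by 4660 ft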